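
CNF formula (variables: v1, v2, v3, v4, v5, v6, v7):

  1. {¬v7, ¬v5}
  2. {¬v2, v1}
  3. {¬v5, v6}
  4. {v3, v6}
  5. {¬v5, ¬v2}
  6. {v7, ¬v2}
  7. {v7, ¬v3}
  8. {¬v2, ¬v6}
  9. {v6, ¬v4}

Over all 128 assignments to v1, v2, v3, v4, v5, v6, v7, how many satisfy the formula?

19

Case analysis on v2 and v6:
  v2=T, v6=T: a clause becomes empty — 0.
  v2=T, v6=F: remaining (v1,v3,v4,v5,v7) ∈ {(T,T,F,F,T)} — 1.
  v2=F, v6=T: v1, v4 free; 4 ways for (v3,v5,v7) × 2^2 = 16.
  v2=F, v6=F: remaining (v1,v3,v4,v5,v7) ∈ {(F,T,F,F,T); (T,T,F,F,T)} — 2.
Total: 0 + 1 + 16 + 2 = 19.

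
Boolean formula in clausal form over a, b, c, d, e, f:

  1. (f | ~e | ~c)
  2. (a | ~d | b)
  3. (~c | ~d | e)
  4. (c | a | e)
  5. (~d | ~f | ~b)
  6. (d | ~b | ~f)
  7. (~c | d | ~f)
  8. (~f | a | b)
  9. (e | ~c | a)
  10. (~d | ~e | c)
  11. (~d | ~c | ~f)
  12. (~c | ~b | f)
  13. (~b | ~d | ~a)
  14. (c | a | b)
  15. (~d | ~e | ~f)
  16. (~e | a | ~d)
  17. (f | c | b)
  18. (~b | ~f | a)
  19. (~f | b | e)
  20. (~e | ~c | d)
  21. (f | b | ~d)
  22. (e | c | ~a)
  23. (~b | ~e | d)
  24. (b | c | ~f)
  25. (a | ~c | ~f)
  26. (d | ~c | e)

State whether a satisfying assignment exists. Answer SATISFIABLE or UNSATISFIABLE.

UNSATISFIABLE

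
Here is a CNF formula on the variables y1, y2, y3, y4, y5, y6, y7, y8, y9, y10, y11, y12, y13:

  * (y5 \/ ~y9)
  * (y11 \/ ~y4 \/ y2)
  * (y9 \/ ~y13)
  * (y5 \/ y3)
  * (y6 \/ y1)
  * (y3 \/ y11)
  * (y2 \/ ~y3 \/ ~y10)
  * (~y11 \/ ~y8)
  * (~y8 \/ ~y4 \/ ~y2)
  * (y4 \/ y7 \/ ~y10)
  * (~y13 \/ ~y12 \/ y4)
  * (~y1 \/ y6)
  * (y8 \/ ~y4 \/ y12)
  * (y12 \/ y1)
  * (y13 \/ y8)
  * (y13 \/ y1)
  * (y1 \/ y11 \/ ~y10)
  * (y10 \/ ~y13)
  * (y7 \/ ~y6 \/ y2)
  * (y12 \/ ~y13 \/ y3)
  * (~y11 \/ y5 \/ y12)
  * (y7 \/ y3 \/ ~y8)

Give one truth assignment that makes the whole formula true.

y1=T  y2=T  y3=T  y4=F  y5=T  y6=T  y7=T  y8=T  y9=T  y10=T  y11=F  y12=F  y13=F

Check each clause:
  1. (~y9 \/ y5) — y5 is true.
  2. (~y4 \/ y2 \/ y11) — y2 is true.
  3. (~y13 \/ y9) — y9 is true.
  4. (y5 \/ y3) — y3 is true.
  5. (y6 \/ y1) — y1 is true.
  6. (y3 \/ y11) — y3 is true.
  7. (~y3 \/ y2 \/ ~y10) — y2 is true.
  8. (~y8 \/ ~y11) — ~y11 is true.
  9. (~y4 \/ ~y8 \/ ~y2) — ~y4 is true.
  10. (y4 \/ y7 \/ ~y10) — y7 is true.
  11. (y4 \/ ~y13 \/ ~y12) — ~y13 is true.
  12. (~y1 \/ y6) — y6 is true.
  13. (y12 \/ ~y4 \/ y8) — y8 is true.
  14. (y1 \/ y12) — y1 is true.
  15. (y8 \/ y13) — y8 is true.
  16. (y13 \/ y1) — y1 is true.
  17. (y11 \/ ~y10 \/ y1) — y1 is true.
  18. (y10 \/ ~y13) — y10 is true.
  19. (y7 \/ y2 \/ ~y6) — y2 is true.
  20. (y12 \/ ~y13 \/ y3) — y3 is true.
  21. (y5 \/ ~y11 \/ y12) — y5 is true.
  22. (y7 \/ y3 \/ ~y8) — y3 is true.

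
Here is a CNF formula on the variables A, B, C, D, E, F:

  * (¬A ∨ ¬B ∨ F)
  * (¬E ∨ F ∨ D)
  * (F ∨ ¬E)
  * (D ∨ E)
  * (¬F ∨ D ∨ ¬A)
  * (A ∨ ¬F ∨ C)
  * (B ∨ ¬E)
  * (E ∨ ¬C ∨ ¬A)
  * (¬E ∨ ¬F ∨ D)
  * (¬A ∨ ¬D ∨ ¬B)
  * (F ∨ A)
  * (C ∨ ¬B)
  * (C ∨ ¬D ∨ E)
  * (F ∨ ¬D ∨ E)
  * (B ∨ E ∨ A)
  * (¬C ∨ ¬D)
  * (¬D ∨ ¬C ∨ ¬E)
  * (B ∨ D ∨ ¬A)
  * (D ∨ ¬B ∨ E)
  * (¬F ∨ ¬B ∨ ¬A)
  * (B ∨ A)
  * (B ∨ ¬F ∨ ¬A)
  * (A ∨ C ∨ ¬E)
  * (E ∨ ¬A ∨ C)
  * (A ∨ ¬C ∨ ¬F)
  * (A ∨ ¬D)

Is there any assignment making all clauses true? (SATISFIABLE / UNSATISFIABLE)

UNSATISFIABLE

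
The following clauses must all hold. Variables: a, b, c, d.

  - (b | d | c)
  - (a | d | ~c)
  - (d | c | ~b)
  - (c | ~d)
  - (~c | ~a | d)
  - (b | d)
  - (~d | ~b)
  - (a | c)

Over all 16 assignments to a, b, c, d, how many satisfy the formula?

The models are:
  a=F b=F c=T d=T
  a=T b=F c=T d=T
Count: 2.

2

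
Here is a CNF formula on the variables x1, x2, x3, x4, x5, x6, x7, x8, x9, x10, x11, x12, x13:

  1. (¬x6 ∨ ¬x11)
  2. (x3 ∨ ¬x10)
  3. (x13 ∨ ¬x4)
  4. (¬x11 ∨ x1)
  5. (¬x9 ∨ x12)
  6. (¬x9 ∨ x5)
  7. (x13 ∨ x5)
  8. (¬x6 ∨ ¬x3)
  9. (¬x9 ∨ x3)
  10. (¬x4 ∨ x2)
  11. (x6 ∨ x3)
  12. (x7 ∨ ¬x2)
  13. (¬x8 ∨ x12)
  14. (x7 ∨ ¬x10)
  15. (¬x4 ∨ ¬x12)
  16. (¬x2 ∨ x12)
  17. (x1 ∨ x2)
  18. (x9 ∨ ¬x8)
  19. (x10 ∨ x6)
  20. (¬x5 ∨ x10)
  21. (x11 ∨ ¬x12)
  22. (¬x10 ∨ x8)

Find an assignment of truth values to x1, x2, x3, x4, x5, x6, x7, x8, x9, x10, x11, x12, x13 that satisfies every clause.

x1 = True, x2 = False, x3 = True, x4 = False, x5 = True, x6 = False, x7 = True, x8 = True, x9 = True, x10 = True, x11 = True, x12 = True, x13 = False

Pure literal: x1 appears only positively; assign x1 = True.
Pure literal: x4 appears only negated; assign x4 = False.
Set x2 = False and propagate.
Set x3 = True and propagate.
  then x6 is forced to False.
  then x10 is forced to True.
  then x7 is forced to True.
  then x8 is forced to True.
  then x12 is forced to True.
  then x9 is forced to True.
  then x5 is forced to True.
  then x11 is forced to True.
x13 is now unconstrained; take x13 = False.
Every clause has at least one true literal under this assignment.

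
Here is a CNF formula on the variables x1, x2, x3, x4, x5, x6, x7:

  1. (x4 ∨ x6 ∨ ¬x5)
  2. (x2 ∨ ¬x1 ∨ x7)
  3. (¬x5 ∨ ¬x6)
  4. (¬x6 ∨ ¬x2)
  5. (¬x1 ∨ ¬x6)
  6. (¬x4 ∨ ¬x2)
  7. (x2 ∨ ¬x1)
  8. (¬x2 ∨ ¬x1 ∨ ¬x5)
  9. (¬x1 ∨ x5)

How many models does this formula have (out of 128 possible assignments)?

Split on x1, then x2.
  x1=T, x2=T: a clause becomes empty — 0.
  x1=T, x2=F: a clause becomes empty — 0.
  x1=F, x2=T: remaining (x3,x4,x5,x6,x7) ∈ {(F,F,F,F,F); (F,F,F,F,T); (T,F,F,F,F); (T,F,F,F,T)} — 4.
  x1=F, x2=F: x3, x7 free; 5 ways for (x4,x5,x6) × 2^2 = 20.
Total: 0 + 0 + 4 + 20 = 24.

24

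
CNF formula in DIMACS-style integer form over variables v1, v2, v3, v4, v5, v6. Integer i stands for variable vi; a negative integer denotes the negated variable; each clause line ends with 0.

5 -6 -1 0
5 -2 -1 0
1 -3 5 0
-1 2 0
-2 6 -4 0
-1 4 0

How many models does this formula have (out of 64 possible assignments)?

Split on v1, then v2.
  v1=1, v2=1: remaining (v3,v4,v5,v6) ∈ {(0,1,1,1); (1,1,1,1)} — 2.
  v1=1, v2=0: a clause becomes empty — 0.
  v1=0, v2=1: 9 of the 16 assignments to (v3,v4,v5,v6) work.
  v1=0, v2=0: v4, v6 free; 3 ways for (v3,v5) × 2^2 = 12.
Total: 2 + 0 + 9 + 12 = 23.

23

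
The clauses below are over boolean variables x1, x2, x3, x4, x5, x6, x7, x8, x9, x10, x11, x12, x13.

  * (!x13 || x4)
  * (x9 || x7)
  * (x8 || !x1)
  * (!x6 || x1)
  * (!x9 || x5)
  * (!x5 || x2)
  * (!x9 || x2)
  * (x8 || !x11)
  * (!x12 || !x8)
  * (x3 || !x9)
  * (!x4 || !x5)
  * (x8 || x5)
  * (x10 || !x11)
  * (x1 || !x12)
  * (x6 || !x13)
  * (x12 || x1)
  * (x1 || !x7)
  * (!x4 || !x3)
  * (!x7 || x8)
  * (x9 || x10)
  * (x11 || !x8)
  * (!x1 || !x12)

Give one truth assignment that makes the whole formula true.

Pure literal: x10 appears only positively; assign x10 = True.
x13 occurs only negated in the remaining clauses — set x13 = False.
Try x1 = True.
  then x8 is forced to True.
  then x12 is forced to False.
  then x11 is forced to True.
Try x2 = False.
  then x5 is forced to False.
  then x9 is forced to False.
  then x7 is forced to True.
Branch on x3: take x3 = False.
x4, x6 are now unconstrained; take x4 = True, x6 = False.
Every clause has at least one true literal under this assignment.

x1=True, x2=False, x3=False, x4=True, x5=False, x6=False, x7=True, x8=True, x9=False, x10=True, x11=True, x12=False, x13=False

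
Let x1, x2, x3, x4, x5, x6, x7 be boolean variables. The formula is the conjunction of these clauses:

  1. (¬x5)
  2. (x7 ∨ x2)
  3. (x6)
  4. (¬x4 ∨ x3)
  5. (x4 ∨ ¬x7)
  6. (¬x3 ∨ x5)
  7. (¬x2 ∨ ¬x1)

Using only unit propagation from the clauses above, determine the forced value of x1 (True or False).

(¬x5) is a unit clause: x5 = False.
(x6) is a unit clause: x6 = True.
(x5 ∨ ¬x3) with x5 = False leaves only ¬x3, so x3 = False.
In (x3 ∨ ¬x4), x3 is now false; ¬x4 must hold, so x4 = False.
From (x4 ∨ ¬x7) and x4 = False: x7 = False.
(x7 ∨ x2): since x7 = False, the clause reduces to (x2). x2 = True.
(¬x1 ∨ ¬x2): since x2 = True, the clause reduces to (¬x1). x1 = False.

False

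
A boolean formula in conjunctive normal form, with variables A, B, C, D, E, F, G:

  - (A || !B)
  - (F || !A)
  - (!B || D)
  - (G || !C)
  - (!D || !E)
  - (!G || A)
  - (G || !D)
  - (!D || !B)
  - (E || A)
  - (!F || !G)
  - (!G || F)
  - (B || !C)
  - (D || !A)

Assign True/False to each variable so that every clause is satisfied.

A = False  B = False  C = False  D = False  E = True  F = True  G = False

Check each clause:
  1. (A || !B) — !B is true.
  2. (F || !A) — F is true.
  3. (D || !B) — !B is true.
  4. (!C || G) — !C is true.
  5. (!D || !E) — !D is true.
  6. (!G || A) — !G is true.
  7. (G || !D) — !D is true.
  8. (!D || !B) — !D is true.
  9. (A || E) — E is true.
  10. (!F || !G) — !G is true.
  11. (!G || F) — !G is true.
  12. (B || !C) — !C is true.
  13. (!A || D) — !A is true.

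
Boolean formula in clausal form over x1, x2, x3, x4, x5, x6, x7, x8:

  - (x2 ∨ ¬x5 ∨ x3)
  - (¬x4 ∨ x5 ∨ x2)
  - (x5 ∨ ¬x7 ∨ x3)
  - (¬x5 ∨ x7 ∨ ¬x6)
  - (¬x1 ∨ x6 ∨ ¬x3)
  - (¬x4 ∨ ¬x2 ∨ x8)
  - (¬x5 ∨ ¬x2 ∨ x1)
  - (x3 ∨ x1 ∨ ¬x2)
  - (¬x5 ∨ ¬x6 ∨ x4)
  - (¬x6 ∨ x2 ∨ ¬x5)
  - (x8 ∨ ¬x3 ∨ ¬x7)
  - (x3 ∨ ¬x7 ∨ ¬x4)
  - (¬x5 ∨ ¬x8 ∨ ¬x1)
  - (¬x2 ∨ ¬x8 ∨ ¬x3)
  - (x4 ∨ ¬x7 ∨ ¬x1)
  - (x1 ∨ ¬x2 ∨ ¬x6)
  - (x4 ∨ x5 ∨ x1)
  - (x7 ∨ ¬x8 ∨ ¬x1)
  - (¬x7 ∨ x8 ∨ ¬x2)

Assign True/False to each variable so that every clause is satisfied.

x1=1, x2=1, x3=0, x4=0, x5=0, x6=0, x7=0, x8=0

Try x1 = True.
For the remaining variables, x2 = True, x3 = False, x4 = False, x5 = False, x6 = False, x7 = False, x8 = False works.
Every clause has at least one true literal under this assignment.
Check each clause:
  1. (x3 ∨ ¬x5 ∨ x2) — x2 is true.
  2. (x5 ∨ x2 ∨ ¬x4) — x2 is true.
  3. (¬x7 ∨ x3 ∨ x5) — ¬x7 is true.
  4. (x7 ∨ ¬x6 ∨ ¬x5) — ¬x6 is true.
  5. (x6 ∨ ¬x3 ∨ ¬x1) — ¬x3 is true.
  6. (¬x2 ∨ ¬x4 ∨ x8) — ¬x4 is true.
  7. (¬x5 ∨ x1 ∨ ¬x2) — x1 is true.
  8. (x1 ∨ ¬x2 ∨ x3) — x1 is true.
  9. (x4 ∨ ¬x5 ∨ ¬x6) — ¬x6 is true.
  10. (¬x5 ∨ ¬x6 ∨ x2) — x2 is true.
  11. (¬x7 ∨ ¬x3 ∨ x8) — ¬x7 is true.
  12. (¬x4 ∨ ¬x7 ∨ x3) — ¬x7 is true.
  13. (¬x1 ∨ ¬x5 ∨ ¬x8) — ¬x8 is true.
  14. (¬x8 ∨ ¬x2 ∨ ¬x3) — ¬x8 is true.
  15. (x4 ∨ ¬x7 ∨ ¬x1) — ¬x7 is true.
  16. (x1 ∨ ¬x6 ∨ ¬x2) — x1 is true.
  17. (x4 ∨ x1 ∨ x5) — x1 is true.
  18. (x7 ∨ ¬x8 ∨ ¬x1) — ¬x8 is true.
  19. (x8 ∨ ¬x7 ∨ ¬x2) — ¬x7 is true.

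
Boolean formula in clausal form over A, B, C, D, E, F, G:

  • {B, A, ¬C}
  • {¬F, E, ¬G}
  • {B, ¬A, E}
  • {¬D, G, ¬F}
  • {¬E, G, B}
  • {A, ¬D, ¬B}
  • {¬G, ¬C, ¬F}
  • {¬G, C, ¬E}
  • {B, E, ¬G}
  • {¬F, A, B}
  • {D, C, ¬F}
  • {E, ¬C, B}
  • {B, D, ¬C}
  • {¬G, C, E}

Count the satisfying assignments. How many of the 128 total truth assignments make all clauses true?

25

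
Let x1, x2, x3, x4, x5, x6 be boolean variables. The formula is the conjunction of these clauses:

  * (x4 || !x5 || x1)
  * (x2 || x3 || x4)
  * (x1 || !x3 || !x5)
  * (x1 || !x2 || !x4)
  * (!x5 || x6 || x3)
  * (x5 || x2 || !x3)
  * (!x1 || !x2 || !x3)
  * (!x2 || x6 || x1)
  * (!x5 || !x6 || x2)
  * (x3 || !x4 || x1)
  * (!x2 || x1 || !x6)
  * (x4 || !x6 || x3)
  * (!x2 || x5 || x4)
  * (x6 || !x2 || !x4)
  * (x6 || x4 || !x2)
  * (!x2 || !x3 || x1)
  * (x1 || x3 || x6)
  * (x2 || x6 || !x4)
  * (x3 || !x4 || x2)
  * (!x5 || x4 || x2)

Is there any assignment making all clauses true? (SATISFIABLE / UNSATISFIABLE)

SATISFIABLE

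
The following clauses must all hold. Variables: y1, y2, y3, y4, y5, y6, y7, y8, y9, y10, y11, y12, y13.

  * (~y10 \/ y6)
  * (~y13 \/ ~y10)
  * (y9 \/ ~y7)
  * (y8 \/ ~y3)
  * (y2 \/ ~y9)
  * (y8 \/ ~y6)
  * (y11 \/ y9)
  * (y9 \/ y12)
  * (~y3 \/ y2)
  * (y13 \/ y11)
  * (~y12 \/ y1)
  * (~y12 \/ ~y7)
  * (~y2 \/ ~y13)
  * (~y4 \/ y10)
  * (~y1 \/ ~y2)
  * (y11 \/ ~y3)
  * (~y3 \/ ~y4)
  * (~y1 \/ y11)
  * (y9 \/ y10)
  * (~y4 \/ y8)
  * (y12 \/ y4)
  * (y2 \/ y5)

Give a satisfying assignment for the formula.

y1=F, y2=T, y3=F, y4=T, y5=T, y6=T, y7=T, y8=T, y9=T, y10=T, y11=T, y12=F, y13=F

y3 occurs only negated in the remaining clauses — set y3 = False.
Pure literal: y5 appears only positively; assign y5 = True.
Branch on y1: take y1 = False.
  then y12 is forced to False.
  then y9 is forced to True.
  then y2 is forced to True.
  then y13 is forced to False.
  then y11 is forced to True.
  then y4 is forced to True.
  then y10 is forced to True.
  then y6 is forced to True.
  then y8 is forced to True.
y7 is now unconstrained; take y7 = True.
Check each clause:
  1. (y6 \/ ~y10) — y6 is true.
  2. (~y13 \/ ~y10) — ~y13 is true.
  3. (y9 \/ ~y7) — y9 is true.
  4. (~y3 \/ y8) — y8 is true.
  5. (y2 \/ ~y9) — y2 is true.
  6. (~y6 \/ y8) — y8 is true.
  7. (y11 \/ y9) — y9 is true.
  8. (y12 \/ y9) — y9 is true.
  9. (y2 \/ ~y3) — y2 is true.
  10. (y13 \/ y11) — y11 is true.
  11. (~y12 \/ y1) — ~y12 is true.
  12. (~y12 \/ ~y7) — ~y12 is true.
  13. (~y13 \/ ~y2) — ~y13 is true.
  14. (~y4 \/ y10) — y10 is true.
  15. (~y2 \/ ~y1) — ~y1 is true.
  16. (y11 \/ ~y3) — y11 is true.
  17. (~y3 \/ ~y4) — ~y3 is true.
  18. (~y1 \/ y11) — y11 is true.
  19. (y9 \/ y10) — y9 is true.
  20. (~y4 \/ y8) — y8 is true.
  21. (y4 \/ y12) — y4 is true.
  22. (y2 \/ y5) — y2 is true.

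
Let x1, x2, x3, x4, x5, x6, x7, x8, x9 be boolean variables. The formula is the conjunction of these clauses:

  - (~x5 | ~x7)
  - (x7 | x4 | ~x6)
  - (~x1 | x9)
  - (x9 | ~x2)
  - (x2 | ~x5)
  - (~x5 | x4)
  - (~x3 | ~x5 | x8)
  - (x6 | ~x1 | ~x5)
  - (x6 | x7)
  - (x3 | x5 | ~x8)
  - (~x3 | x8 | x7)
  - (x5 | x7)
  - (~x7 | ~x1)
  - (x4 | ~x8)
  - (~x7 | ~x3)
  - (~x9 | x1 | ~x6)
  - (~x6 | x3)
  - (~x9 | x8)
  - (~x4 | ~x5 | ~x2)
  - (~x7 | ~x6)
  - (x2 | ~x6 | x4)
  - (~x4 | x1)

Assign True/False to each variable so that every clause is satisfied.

x1=0, x2=0, x3=0, x4=0, x5=0, x6=0, x7=1, x8=0, x9=0

Set x1 = False and propagate.
  then x4 is forced to False.
  then x5 is forced to False.
  then x7 is forced to True.
  then x8 is forced to False.
  then x3 is forced to False.
  then x6 is forced to False.
  then x9 is forced to False.
  then x2 is forced to False.
Every clause has at least one true literal under this assignment.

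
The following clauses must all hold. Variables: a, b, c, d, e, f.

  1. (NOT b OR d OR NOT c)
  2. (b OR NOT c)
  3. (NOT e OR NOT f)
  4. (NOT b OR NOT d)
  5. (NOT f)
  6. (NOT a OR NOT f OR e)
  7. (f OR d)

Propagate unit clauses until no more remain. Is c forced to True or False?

(NOT f) is a unit clause: f = False.
(f OR d) with f = False leaves only d, so d = True.
(NOT b OR NOT d): since d = True, the clause reduces to (NOT b). b = False.
(b OR NOT c): since b = False, the clause reduces to (NOT c). c = False.

False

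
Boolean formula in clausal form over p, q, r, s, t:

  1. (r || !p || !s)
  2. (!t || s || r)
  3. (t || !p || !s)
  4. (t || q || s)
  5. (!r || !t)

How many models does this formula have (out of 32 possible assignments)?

10

Case analysis on s and t:
  s=T, t=T: remaining (p,q,r) ∈ {(F,F,F); (F,T,F)} — 2.
  s=T, t=F: remaining (p,q,r) ∈ {(F,F,F); (F,F,T); (F,T,F); (F,T,T)} — 4.
  s=F, t=T: a clause becomes empty — 0.
  s=F, t=F: remaining (p,q,r) ∈ {(F,T,F); (F,T,T); (T,T,F); (T,T,T)} — 4.
Total: 2 + 4 + 0 + 4 = 10.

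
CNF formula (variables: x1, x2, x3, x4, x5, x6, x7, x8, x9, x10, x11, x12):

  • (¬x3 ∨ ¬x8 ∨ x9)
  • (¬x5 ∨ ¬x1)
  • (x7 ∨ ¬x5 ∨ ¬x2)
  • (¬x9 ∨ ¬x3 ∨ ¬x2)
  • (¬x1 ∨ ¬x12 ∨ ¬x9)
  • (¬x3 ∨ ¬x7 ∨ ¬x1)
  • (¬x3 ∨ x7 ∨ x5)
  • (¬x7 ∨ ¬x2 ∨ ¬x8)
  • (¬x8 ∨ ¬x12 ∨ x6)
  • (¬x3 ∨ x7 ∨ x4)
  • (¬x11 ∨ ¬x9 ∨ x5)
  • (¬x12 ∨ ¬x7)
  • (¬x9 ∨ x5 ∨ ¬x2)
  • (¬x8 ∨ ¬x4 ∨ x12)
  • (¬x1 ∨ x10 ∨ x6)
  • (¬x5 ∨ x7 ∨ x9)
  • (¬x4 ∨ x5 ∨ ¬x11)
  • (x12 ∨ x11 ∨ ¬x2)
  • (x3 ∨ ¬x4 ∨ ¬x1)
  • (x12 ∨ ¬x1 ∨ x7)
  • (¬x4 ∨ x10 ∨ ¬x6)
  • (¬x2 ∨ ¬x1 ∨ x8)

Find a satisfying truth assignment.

x1 = 0, x2 = 0, x3 = 0, x4 = 0, x5 = 1, x6 = 1, x7 = 0, x8 = 0, x9 = 1, x10 = 1, x11 = 1, x12 = 0

Pure literal: x1 appears only negated; assign x1 = False.
Pure literal: x2 appears only negated; assign x2 = False.
Try x3 = False.
Branch on x4: take x4 = False.
Try x5 = True.
The remaining clauses are satisfied by x6 = True, x7 = False, x8 = False, x9 = True, x10 = True, x11 = True, x12 = False.
Every clause has at least one true literal under this assignment.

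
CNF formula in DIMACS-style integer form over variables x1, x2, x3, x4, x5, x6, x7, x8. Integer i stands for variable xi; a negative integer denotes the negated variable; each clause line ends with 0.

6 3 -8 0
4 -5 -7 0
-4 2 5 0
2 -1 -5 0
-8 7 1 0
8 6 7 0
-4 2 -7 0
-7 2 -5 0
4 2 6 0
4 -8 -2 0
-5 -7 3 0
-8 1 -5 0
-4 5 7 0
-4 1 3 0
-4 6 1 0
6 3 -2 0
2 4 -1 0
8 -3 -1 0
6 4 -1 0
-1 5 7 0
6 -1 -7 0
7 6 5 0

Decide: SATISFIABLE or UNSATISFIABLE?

x6 occurs only positively in the remaining clauses — set x6 = True.
Branch on x1: take x1 = True.
Try x2 = True.
The remaining clauses are satisfied by x3 = True, x4 = True, x5 = True, x7 = False, x8 = True.
Every clause has at least one true literal under this assignment.
So x1 = 1  x2 = 1  x3 = 1  x4 = 1  x5 = 1  x6 = 1  x7 = 0  x8 = 1 is a satisfying assignment.

SATISFIABLE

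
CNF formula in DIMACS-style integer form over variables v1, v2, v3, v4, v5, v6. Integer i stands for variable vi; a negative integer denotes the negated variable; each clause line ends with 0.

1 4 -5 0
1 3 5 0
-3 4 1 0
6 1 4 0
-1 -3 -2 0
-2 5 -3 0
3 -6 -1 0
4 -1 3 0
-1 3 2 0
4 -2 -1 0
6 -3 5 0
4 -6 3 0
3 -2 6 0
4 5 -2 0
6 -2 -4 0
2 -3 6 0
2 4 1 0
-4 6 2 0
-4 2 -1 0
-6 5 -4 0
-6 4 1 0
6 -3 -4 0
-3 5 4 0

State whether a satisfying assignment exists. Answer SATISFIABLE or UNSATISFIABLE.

Branch on v1: take v1 = True.
Try v2 = False.
  then v3 is forced to True.
  then v6 is forced to True.
  then v4 is forced to False.
  then v5 is forced to True.
Every clause has at least one true literal under this assignment.
So v1=True  v2=False  v3=True  v4=False  v5=True  v6=True is a satisfying assignment.

SATISFIABLE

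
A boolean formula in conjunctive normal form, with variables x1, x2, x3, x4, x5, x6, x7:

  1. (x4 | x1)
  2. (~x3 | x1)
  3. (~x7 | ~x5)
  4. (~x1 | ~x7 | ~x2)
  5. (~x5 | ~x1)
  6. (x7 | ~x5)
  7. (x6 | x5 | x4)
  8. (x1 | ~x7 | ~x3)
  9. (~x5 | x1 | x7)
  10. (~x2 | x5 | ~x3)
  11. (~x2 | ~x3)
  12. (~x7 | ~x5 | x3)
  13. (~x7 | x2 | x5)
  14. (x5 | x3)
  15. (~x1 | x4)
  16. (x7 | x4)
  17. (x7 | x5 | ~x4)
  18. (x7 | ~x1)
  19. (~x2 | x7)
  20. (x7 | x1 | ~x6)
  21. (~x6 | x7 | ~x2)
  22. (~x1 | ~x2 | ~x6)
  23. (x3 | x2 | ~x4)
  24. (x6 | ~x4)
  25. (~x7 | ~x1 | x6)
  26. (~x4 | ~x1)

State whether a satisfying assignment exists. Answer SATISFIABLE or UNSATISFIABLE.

UNSATISFIABLE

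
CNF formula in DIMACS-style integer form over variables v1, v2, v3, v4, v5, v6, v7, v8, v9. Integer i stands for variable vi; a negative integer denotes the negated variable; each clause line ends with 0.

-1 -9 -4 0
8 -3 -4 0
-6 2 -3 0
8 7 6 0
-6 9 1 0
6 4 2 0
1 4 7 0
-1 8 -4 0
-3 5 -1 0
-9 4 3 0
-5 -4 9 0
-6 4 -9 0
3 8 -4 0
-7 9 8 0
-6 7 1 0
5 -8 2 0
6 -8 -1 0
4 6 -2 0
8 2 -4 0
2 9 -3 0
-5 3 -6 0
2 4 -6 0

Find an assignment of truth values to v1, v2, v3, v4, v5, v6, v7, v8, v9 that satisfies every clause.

v1=False, v2=True, v3=True, v4=True, v5=True, v6=False, v7=True, v8=True, v9=True

Set v1 = False and propagate.
Branch on v2: take v2 = True.
For the remaining variables, v3 = True, v4 = True, v5 = True, v6 = False, v7 = True, v8 = True, v9 = True works.
Check each clause:
  1. {¬v9, ¬v4, ¬v1} — ¬v1 is true.
  2. {v8, ¬v3, ¬v4} — v8 is true.
  3. {¬v6, ¬v3, v2} — v2 is true.
  4. {v8, v6, v7} — v8 is true.
  5. {v9, ¬v6, v1} — v9 is true.
  6. {v4, v6, v2} — v2 is true.
  7. {v4, v7, v1} — v4 is true.
  8. {v8, ¬v4, ¬v1} — v8 is true.
  9. {v5, ¬v1, ¬v3} — v5 is true.
  10. {v4, ¬v9, v3} — v3 is true.
  11. {¬v4, ¬v5, v9} — v9 is true.
  12. {¬v9, v4, ¬v6} — ¬v6 is true.
  13. {¬v4, v8, v3} — v8 is true.
  14. {v8, ¬v7, v9} — v8 is true.
  15. {¬v6, v1, v7} — ¬v6 is true.
  16. {¬v8, v2, v5} — v2 is true.
  17. {v6, ¬v8, ¬v1} — ¬v1 is true.
  18. {¬v2, v4, v6} — v4 is true.
  19. {v2, ¬v4, v8} — v8 is true.
  20. {v2, ¬v3, v9} — v9 is true.
  21. {v3, ¬v6, ¬v5} — ¬v6 is true.
  22. {¬v6, v4, v2} — v2 is true.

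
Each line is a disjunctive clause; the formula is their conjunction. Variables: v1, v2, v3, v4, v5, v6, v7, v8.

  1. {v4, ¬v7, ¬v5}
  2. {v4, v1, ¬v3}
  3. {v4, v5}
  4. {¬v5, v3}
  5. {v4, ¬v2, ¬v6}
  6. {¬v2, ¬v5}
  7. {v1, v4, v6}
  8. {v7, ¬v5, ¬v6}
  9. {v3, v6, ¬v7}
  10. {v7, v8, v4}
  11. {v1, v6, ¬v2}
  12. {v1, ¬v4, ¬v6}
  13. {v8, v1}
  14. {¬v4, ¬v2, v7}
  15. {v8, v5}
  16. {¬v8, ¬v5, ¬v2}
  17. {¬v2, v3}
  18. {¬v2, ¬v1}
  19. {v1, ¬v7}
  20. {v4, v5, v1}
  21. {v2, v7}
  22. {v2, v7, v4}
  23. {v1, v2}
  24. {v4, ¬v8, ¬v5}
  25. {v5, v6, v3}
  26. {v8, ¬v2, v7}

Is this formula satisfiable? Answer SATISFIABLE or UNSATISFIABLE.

SATISFIABLE

Branch on v1: take v1 = True.
  then v2 is forced to False.
  then v7 is forced to True.
The remaining clauses are satisfied by v3 = False, v4 = True, v5 = False, v6 = True, v8 = True.
So v1 = True, v2 = False, v3 = False, v4 = True, v5 = False, v6 = True, v7 = True, v8 = True is a satisfying assignment.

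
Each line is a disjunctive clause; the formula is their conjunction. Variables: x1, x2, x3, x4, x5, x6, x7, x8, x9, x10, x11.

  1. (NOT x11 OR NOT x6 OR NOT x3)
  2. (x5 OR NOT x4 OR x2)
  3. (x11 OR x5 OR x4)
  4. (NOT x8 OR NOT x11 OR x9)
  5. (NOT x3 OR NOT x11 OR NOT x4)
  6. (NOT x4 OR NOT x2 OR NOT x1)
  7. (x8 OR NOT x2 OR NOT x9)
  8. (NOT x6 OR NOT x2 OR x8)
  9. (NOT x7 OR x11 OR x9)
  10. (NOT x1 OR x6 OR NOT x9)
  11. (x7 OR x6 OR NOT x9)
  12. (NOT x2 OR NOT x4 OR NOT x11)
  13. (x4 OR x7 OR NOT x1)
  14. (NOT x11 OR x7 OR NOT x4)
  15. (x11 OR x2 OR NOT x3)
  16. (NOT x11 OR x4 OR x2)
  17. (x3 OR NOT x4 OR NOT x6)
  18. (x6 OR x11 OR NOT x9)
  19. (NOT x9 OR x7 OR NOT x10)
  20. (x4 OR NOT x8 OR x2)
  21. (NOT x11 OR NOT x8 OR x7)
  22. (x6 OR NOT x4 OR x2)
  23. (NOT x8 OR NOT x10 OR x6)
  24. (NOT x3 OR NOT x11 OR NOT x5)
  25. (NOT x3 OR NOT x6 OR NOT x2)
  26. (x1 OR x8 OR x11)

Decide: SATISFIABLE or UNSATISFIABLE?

SATISFIABLE

x10 occurs only negated in the remaining clauses — set x10 = False.
Branch on x1: take x1 = True.
Branch on x2: take x2 = False.
Set x3 = False and propagate.
For the remaining variables, x4 = False, x5 = True, x6 = True, x7 = True, x8 = False, x9 = True, x11 = False works.
So x1 = True, x2 = False, x3 = False, x4 = False, x5 = True, x6 = True, x7 = True, x8 = False, x9 = True, x10 = False, x11 = False is a satisfying assignment.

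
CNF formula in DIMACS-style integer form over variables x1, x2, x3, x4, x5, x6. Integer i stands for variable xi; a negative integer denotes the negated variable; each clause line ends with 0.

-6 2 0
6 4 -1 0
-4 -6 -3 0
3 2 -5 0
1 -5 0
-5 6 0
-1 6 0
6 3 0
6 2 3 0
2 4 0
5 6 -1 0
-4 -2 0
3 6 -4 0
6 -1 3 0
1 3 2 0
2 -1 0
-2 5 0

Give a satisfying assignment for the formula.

x1=T, x2=T, x3=F, x4=F, x5=T, x6=T

Branch on x1: take x1 = True.
  then x6 is forced to True.
  then x2 is forced to True.
  then x4 is forced to False.
  then x5 is forced to True.
x3 is now unconstrained; take x3 = False.
Check each clause:
  1. (~x6 | x2) — x2 is true.
  2. (~x1 | x4 | x6) — x6 is true.
  3. (~x6 | ~x3 | ~x4) — ~x4 is true.
  4. (~x5 | x3 | x2) — x2 is true.
  5. (x1 | ~x5) — x1 is true.
  6. (~x5 | x6) — x6 is true.
  7. (x6 | ~x1) — x6 is true.
  8. (x3 | x6) — x6 is true.
  9. (x6 | x2 | x3) — x2 is true.
  10. (x2 | x4) — x2 is true.
  11. (x6 | x5 | ~x1) — x5 is true.
  12. (~x4 | ~x2) — ~x4 is true.
  13. (x3 | x6 | ~x4) — ~x4 is true.
  14. (x3 | ~x1 | x6) — x6 is true.
  15. (x1 | x2 | x3) — x1 is true.
  16. (~x1 | x2) — x2 is true.
  17. (x5 | ~x2) — x5 is true.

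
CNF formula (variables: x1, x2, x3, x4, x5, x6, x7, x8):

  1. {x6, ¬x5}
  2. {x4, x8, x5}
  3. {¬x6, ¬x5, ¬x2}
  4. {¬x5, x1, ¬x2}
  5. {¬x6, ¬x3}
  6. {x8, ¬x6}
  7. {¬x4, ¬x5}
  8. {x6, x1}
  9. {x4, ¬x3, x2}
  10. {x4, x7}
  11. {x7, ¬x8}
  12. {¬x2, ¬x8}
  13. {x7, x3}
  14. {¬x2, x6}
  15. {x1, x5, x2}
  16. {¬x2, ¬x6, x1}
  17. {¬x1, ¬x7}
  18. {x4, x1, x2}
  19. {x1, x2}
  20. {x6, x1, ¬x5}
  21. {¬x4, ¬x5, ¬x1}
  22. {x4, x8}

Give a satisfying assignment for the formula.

x1=T, x2=F, x3=T, x4=T, x5=F, x6=F, x7=F, x8=F

Check each clause:
  1. {¬x5, x6} — ¬x5 is true.
  2. {x4, x8, x5} — x4 is true.
  3. {¬x5, ¬x6, ¬x2} — ¬x6 is true.
  4. {x1, ¬x2, ¬x5} — x1 is true.
  5. {¬x6, ¬x3} — ¬x6 is true.
  6. {x8, ¬x6} — ¬x6 is true.
  7. {¬x4, ¬x5} — ¬x5 is true.
  8. {x6, x1} — x1 is true.
  9. {¬x3, x2, x4} — x4 is true.
  10. {x4, x7} — x4 is true.
  11. {x7, ¬x8} — ¬x8 is true.
  12. {¬x2, ¬x8} — ¬x8 is true.
  13. {x3, x7} — x3 is true.
  14. {¬x2, x6} — ¬x2 is true.
  15. {x1, x2, x5} — x1 is true.
  16. {¬x6, x1, ¬x2} — x1 is true.
  17. {¬x1, ¬x7} — ¬x7 is true.
  18. {x1, x4, x2} — x1 is true.
  19. {x1, x2} — x1 is true.
  20. {x1, x6, ¬x5} — x1 is true.
  21. {¬x1, ¬x4, ¬x5} — ¬x5 is true.
  22. {x8, x4} — x4 is true.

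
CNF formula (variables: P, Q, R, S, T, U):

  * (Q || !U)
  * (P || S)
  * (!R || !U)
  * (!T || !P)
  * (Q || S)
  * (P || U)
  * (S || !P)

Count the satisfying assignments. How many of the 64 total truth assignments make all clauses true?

7

Satisfying assignments:
  P=0 Q=1 R=0 S=1 T=0 U=1
  P=0 Q=1 R=0 S=1 T=1 U=1
  P=1 Q=0 R=0 S=1 T=0 U=0
  P=1 Q=0 R=1 S=1 T=0 U=0
  P=1 Q=1 R=0 S=1 T=0 U=0
  P=1 Q=1 R=0 S=1 T=0 U=1
  P=1 Q=1 R=1 S=1 T=0 U=0
Count: 7.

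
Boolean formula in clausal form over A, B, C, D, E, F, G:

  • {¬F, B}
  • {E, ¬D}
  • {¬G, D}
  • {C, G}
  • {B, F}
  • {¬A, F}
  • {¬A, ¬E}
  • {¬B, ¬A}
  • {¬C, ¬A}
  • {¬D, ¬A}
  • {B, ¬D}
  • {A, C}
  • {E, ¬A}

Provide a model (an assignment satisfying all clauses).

A = 0, B = 1, C = 1, D = 1, E = 1, F = 1, G = 1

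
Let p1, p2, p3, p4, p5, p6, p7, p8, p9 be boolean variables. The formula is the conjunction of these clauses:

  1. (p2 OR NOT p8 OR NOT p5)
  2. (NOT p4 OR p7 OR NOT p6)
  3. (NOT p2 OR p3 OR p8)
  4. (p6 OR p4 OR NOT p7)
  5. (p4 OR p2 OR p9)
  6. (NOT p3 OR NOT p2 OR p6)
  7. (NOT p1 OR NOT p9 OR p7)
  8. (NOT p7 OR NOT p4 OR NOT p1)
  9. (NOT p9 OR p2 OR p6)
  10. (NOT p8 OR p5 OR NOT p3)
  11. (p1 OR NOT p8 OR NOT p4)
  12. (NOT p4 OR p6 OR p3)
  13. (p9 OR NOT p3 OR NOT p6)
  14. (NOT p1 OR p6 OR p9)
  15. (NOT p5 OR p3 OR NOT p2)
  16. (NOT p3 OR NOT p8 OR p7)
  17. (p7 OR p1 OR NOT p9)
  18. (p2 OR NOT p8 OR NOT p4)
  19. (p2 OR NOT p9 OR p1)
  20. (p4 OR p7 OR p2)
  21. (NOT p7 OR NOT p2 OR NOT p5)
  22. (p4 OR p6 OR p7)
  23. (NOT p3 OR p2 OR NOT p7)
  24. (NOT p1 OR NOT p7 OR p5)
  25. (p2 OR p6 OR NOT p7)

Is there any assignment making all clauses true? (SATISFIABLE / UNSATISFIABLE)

SATISFIABLE

Set p1 = True and propagate.
The remaining clauses are satisfied by p2 = True, p3 = False, p4 = False, p5 = False, p6 = True, p7 = False, p8 = True, p9 = False.
So p1=1  p2=1  p3=0  p4=0  p5=0  p6=1  p7=0  p8=1  p9=0 is a satisfying assignment.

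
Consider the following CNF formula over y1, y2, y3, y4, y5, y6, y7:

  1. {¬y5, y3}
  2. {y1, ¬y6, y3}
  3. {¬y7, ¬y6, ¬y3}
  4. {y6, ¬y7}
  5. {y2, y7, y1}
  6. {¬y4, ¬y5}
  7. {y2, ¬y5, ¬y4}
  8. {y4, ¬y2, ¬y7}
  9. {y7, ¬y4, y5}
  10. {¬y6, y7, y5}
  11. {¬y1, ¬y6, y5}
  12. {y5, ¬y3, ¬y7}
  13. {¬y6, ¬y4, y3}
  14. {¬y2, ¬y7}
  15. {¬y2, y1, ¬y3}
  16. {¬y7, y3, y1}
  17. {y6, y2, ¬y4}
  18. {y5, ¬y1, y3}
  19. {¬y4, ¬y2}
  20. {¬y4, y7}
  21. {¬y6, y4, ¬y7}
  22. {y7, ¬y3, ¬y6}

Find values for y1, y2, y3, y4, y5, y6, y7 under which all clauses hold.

y1 = T, y2 = F, y3 = T, y4 = F, y5 = F, y6 = F, y7 = F

Check each clause:
  1. {y3, ¬y5} — y3 is true.
  2. {y1, ¬y6, y3} — y1 is true.
  3. {¬y6, ¬y7, ¬y3} — ¬y7 is true.
  4. {¬y7, y6} — ¬y7 is true.
  5. {y2, y7, y1} — y1 is true.
  6. {¬y5, ¬y4} — ¬y5 is true.
  7. {y2, ¬y4, ¬y5} — ¬y5 is true.
  8. {¬y7, y4, ¬y2} — ¬y7 is true.
  9. {y5, y7, ¬y4} — ¬y4 is true.
  10. {¬y6, y7, y5} — ¬y6 is true.
  11. {y5, ¬y1, ¬y6} — ¬y6 is true.
  12. {¬y3, ¬y7, y5} — ¬y7 is true.
  13. {y3, ¬y4, ¬y6} — ¬y6 is true.
  14. {¬y2, ¬y7} — ¬y7 is true.
  15. {¬y2, y1, ¬y3} — y1 is true.
  16. {¬y7, y1, y3} — ¬y7 is true.
  17. {¬y4, y2, y6} — ¬y4 is true.
  18. {y3, ¬y1, y5} — y3 is true.
  19. {¬y2, ¬y4} — ¬y4 is true.
  20. {y7, ¬y4} — ¬y4 is true.
  21. {¬y6, ¬y7, y4} — ¬y7 is true.
  22. {¬y3, y7, ¬y6} — ¬y6 is true.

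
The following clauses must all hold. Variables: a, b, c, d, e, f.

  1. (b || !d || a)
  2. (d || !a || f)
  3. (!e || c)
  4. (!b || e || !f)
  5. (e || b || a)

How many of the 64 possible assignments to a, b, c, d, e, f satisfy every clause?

Case analysis on a and b:
  a=1, b=1: 5 of the 16 assignments to (c,d,e,f) work.
  a=1, b=0: 9 of the 16 assignments to (c,d,e,f) work.
  a=0, b=1: d free; 4 ways for (c,e,f) × 2^1 = 8.
  a=0, b=0: remaining (c,d,e,f) ∈ {(1,0,1,0); (1,0,1,1)} — 2.
Total: 5 + 9 + 8 + 2 = 24.

24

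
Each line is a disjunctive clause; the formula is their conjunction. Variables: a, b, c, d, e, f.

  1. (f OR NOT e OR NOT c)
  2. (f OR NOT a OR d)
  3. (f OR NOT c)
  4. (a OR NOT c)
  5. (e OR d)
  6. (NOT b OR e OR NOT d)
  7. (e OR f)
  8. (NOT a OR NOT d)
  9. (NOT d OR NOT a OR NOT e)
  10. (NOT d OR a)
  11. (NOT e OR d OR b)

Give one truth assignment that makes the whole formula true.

c occurs only negated in the remaining clauses — set c = False.
Pure literal: f appears only positively; assign f = True.
Set a = True and propagate.
  then d is forced to False.
  then e is forced to True.
  then b is forced to True.
Check each clause:
  1. (NOT c OR f OR NOT e) — NOT c is true.
  2. (d OR f OR NOT a) — f is true.
  3. (NOT c OR f) — NOT c is true.
  4. (NOT c OR a) — a is true.
  5. (d OR e) — e is true.
  6. (e OR NOT b OR NOT d) — NOT d is true.
  7. (e OR f) — e is true.
  8. (NOT a OR NOT d) — NOT d is true.
  9. (NOT d OR NOT e OR NOT a) — NOT d is true.
  10. (a OR NOT d) — a is true.
  11. (NOT e OR d OR b) — b is true.

a = 1, b = 1, c = 0, d = 0, e = 1, f = 1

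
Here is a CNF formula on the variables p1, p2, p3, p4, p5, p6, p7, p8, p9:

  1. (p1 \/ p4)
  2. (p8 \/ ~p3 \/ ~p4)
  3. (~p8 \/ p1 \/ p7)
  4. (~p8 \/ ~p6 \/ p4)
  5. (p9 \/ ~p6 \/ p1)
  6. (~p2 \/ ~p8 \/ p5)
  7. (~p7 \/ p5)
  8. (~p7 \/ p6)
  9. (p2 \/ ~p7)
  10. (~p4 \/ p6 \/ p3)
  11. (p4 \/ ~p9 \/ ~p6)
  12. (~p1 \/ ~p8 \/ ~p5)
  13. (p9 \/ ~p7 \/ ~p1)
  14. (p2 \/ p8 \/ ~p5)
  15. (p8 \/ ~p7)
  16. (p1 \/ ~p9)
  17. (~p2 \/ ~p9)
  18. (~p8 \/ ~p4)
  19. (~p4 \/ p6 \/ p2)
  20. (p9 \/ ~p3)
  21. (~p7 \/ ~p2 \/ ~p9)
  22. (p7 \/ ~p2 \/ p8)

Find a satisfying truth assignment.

p1=True, p2=False, p3=False, p4=False, p5=False, p6=True, p7=False, p8=False, p9=False

Set p1 = True and propagate.
Branch on p2: take p2 = False.
  then p7 is forced to False.
Set p3 = False and propagate.
For the remaining variables, p4 = False, p5 = False, p6 = True, p8 = False, p9 = False works.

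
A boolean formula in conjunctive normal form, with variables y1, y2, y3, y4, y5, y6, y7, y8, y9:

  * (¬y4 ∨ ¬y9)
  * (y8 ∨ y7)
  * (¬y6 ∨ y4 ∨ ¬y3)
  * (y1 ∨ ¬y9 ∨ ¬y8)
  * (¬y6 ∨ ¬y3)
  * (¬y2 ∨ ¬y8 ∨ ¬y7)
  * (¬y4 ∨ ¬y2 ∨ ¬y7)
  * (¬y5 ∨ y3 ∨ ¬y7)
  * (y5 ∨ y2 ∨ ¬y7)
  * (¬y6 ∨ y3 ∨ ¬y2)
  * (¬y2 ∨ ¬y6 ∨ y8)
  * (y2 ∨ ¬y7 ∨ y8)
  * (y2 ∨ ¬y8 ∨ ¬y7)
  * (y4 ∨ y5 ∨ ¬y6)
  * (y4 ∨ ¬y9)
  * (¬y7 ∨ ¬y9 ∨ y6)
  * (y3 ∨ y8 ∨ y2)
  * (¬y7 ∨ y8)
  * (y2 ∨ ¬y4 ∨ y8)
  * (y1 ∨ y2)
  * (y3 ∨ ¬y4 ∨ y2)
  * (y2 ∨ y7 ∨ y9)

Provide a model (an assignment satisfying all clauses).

y1 occurs only positively in the remaining clauses — set y1 = True.
Set y2 = True and propagate.
Try y3 = True.
  then y6 is forced to False.
Branch on y4: take y4 = True.
  then y9 is forced to False.
  then y7 is forced to False.
  then y8 is forced to True.
y5 is now unconstrained; take y5 = True.

y1=1, y2=1, y3=1, y4=1, y5=1, y6=0, y7=0, y8=1, y9=0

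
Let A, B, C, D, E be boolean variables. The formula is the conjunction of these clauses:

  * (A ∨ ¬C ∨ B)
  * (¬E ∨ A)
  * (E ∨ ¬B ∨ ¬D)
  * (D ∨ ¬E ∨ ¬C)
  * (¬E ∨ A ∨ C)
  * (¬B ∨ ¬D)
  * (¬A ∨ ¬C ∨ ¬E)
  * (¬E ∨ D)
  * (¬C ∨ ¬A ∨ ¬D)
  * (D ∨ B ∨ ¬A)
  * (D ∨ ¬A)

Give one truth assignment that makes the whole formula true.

A=0, B=1, C=1, D=0, E=0

Check each clause:
  1. (B ∨ A ∨ ¬C) — B is true.
  2. (¬E ∨ A) — ¬E is true.
  3. (¬D ∨ ¬B ∨ E) — ¬D is true.
  4. (D ∨ ¬C ∨ ¬E) — ¬E is true.
  5. (C ∨ ¬E ∨ A) — C is true.
  6. (¬B ∨ ¬D) — ¬D is true.
  7. (¬A ∨ ¬C ∨ ¬E) — ¬E is true.
  8. (¬E ∨ D) — ¬E is true.
  9. (¬A ∨ ¬C ∨ ¬D) — ¬D is true.
  10. (B ∨ ¬A ∨ D) — B is true.
  11. (D ∨ ¬A) — ¬A is true.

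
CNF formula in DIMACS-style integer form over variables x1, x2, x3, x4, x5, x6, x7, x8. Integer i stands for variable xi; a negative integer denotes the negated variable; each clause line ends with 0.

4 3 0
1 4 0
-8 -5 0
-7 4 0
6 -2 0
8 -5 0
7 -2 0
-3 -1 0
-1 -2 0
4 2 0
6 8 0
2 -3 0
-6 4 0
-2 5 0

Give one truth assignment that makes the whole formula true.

x4 occurs only positively in the remaining clauses — set x4 = True.
Set x1 = True and propagate.
  then x3 is forced to False.
  then x2 is forced to False.
Set x5 = False and propagate.
The remaining clauses are satisfied by x6 = False, x7 = False, x8 = True.
Every clause has at least one true literal under this assignment.

x1=T  x2=F  x3=F  x4=T  x5=F  x6=F  x7=F  x8=T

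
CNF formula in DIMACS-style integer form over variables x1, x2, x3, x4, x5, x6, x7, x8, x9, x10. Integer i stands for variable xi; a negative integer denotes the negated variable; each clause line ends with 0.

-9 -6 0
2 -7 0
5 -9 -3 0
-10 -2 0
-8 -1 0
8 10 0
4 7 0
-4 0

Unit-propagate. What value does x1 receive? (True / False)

False

Unit clause (~x4) sets x4 = False.
From (x4 | x7) and x4 = False: x7 = True.
(~x7 | x2) with x7 = True leaves only x2, so x2 = True.
In (~x10 | ~x2), ~x2 is now false; ~x10 must hold, so x10 = False.
(x8 | x10): since x10 = False, the clause reduces to (x8). x8 = True.
From (~x1 | ~x8) and x8 = True: x1 = False.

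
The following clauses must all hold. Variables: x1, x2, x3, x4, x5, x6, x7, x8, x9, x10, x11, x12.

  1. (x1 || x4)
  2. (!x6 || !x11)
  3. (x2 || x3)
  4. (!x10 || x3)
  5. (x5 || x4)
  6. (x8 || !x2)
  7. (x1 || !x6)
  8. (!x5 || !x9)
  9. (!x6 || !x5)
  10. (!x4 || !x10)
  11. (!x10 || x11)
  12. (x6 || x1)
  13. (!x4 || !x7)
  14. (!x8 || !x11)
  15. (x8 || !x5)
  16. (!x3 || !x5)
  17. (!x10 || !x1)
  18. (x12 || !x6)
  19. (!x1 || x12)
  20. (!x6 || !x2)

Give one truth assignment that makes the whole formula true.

x1=1, x2=1, x3=0, x4=1, x5=0, x6=0, x7=0, x8=1, x9=1, x10=0, x11=0, x12=1

Pure literal: x7 appears only negated; assign x7 = False.
Pure literal: x10 appears only negated; assign x10 = False.
Branch on x1: take x1 = True.
  then x12 is forced to True.
Try x2 = True.
  then x8 is forced to True.
  then x11 is forced to False.
  then x6 is forced to False.
Try x3 = False.
The remaining clauses are satisfied by x4 = True, x5 = False, x9 = True.
Check each clause:
  1. (x1 || x4) — x1 is true.
  2. (!x11 || !x6) — !x6 is true.
  3. (x3 || x2) — x2 is true.
  4. (!x10 || x3) — !x10 is true.
  5. (x4 || x5) — x4 is true.
  6. (x8 || !x2) — x8 is true.
  7. (x1 || !x6) — x1 is true.
  8. (!x5 || !x9) — !x5 is true.
  9. (!x5 || !x6) — !x6 is true.
  10. (!x10 || !x4) — !x10 is true.
  11. (x11 || !x10) — !x10 is true.
  12. (x1 || x6) — x1 is true.
  13. (!x4 || !x7) — !x7 is true.
  14. (!x11 || !x8) — !x11 is true.
  15. (!x5 || x8) — x8 is true.
  16. (!x5 || !x3) — !x5 is true.
  17. (!x1 || !x10) — !x10 is true.
  18. (!x6 || x12) — !x6 is true.
  19. (x12 || !x1) — x12 is true.
  20. (!x6 || !x2) — !x6 is true.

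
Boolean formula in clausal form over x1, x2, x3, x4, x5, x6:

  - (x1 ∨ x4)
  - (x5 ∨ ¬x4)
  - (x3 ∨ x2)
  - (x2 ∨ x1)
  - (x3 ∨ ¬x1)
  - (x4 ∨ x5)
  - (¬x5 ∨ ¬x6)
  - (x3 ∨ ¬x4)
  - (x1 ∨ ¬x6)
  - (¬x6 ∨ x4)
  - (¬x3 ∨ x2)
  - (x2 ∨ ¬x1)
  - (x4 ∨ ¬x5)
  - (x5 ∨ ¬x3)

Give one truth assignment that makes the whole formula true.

x1 = True, x2 = True, x3 = True, x4 = True, x5 = True, x6 = False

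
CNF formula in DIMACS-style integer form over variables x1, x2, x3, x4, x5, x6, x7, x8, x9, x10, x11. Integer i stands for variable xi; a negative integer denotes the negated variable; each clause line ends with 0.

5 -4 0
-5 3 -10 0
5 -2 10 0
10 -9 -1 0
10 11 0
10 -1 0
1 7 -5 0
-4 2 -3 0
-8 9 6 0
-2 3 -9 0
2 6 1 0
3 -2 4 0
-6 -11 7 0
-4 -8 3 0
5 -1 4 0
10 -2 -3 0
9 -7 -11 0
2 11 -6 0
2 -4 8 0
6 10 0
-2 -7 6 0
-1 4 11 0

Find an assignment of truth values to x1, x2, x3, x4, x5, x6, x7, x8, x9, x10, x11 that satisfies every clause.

Branch on x1: take x1 = False.
Branch on x2: take x2 = False.
  then x6 is forced to True.
  then x11 is forced to True.
  then x7 is forced to True.
  then x9 is forced to True.
For the remaining variables, x3 = True, x4 = False, x5 = True, x8 = False, x10 = False works.

x1=F, x2=F, x3=T, x4=F, x5=T, x6=T, x7=T, x8=F, x9=T, x10=F, x11=T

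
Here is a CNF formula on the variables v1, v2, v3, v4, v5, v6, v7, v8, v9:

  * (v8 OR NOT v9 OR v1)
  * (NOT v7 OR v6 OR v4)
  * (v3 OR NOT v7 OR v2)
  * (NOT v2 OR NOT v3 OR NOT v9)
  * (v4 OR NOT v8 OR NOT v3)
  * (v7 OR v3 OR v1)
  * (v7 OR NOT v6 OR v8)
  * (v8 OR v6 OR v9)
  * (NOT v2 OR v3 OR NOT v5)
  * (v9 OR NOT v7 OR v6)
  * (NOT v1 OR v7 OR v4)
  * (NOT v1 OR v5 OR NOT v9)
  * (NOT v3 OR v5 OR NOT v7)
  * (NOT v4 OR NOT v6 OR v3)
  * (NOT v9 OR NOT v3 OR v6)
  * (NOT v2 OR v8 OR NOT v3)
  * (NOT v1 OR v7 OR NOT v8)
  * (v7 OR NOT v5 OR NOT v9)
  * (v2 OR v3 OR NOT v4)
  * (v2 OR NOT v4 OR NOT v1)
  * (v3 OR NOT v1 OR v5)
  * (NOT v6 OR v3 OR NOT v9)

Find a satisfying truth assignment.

v1=False, v2=True, v3=True, v4=True, v5=True, v6=False, v7=False, v8=True, v9=False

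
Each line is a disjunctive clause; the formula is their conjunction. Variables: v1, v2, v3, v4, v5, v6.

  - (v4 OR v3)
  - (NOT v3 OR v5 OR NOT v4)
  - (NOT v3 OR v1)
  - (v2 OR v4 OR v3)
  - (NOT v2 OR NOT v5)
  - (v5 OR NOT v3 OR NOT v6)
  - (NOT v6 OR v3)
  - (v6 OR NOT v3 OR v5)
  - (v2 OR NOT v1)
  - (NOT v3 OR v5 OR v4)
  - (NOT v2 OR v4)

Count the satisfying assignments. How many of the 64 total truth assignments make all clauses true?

4

Satisfying assignments:
  v1=F v2=F v3=F v4=T v5=F v6=F
  v1=F v2=F v3=F v4=T v5=T v6=F
  v1=F v2=T v3=F v4=T v5=F v6=F
  v1=T v2=T v3=F v4=T v5=F v6=F
Count: 4.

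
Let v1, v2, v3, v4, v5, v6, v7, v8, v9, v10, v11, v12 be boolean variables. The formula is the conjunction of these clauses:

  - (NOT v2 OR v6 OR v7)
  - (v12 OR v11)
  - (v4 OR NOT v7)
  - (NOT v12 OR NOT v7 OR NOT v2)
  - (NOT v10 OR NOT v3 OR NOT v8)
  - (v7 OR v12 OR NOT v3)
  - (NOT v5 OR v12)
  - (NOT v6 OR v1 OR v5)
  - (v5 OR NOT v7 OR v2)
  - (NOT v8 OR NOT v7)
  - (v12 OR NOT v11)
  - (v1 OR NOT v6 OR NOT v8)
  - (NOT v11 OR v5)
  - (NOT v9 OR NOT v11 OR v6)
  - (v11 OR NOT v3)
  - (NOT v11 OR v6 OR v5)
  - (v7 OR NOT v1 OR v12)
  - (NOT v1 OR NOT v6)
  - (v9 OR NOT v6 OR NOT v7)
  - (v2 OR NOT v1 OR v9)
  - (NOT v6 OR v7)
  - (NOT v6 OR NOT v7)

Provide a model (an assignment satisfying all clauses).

v1 = False  v2 = False  v3 = False  v4 = True  v5 = True  v6 = False  v7 = False  v8 = False  v9 = False  v10 = False  v11 = False  v12 = True

Check each clause:
  1. (NOT v2 OR v7 OR v6) — NOT v2 is true.
  2. (v11 OR v12) — v12 is true.
  3. (v4 OR NOT v7) — NOT v7 is true.
  4. (NOT v7 OR NOT v12 OR NOT v2) — NOT v7 is true.
  5. (NOT v3 OR NOT v10 OR NOT v8) — NOT v8 is true.
  6. (v12 OR v7 OR NOT v3) — v12 is true.
  7. (v12 OR NOT v5) — v12 is true.
  8. (v5 OR NOT v6 OR v1) — NOT v6 is true.
  9. (v2 OR NOT v7 OR v5) — NOT v7 is true.
  10. (NOT v7 OR NOT v8) — NOT v8 is true.
  11. (NOT v11 OR v12) — v12 is true.
  12. (NOT v8 OR v1 OR NOT v6) — NOT v8 is true.
  13. (NOT v11 OR v5) — v5 is true.
  14. (NOT v11 OR NOT v9 OR v6) — NOT v11 is true.
  15. (v11 OR NOT v3) — NOT v3 is true.
  16. (v5 OR v6 OR NOT v11) — v5 is true.
  17. (NOT v1 OR v7 OR v12) — v12 is true.
  18. (NOT v1 OR NOT v6) — NOT v6 is true.
  19. (v9 OR NOT v6 OR NOT v7) — NOT v6 is true.
  20. (v9 OR v2 OR NOT v1) — NOT v1 is true.
  21. (v7 OR NOT v6) — NOT v6 is true.
  22. (NOT v7 OR NOT v6) — NOT v7 is true.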